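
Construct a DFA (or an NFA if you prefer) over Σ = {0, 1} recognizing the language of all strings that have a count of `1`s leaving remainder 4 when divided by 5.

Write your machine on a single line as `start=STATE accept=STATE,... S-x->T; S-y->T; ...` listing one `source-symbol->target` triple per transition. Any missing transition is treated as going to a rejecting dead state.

Keep the running count of `1`s modulo 5: each `1` advances along the cycle s0 → s1 → s2 → s3 → s4 → s0 while other symbols loop. Accept at s4.
A 5-state machine:
        0   1  
>  s0   s0  s1 
   s1   s1  s2 
   s2   s2  s3 
   s3   s3  s4 
 * s4   s4  s0 
(> = start, * = accepting)

start=s0; accept=s4; s0-0->s0; s0-1->s1; s1-0->s1; s1-1->s2; s2-0->s2; s2-1->s3; s3-0->s3; s3-1->s4; s4-0->s4; s4-1->s0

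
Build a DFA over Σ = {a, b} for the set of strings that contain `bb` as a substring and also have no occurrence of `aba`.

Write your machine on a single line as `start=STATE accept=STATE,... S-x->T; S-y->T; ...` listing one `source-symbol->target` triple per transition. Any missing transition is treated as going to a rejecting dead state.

start=q0; accept=q4,q6,q8; q0-a->q1; q0-b->q2; q1-a->q1; q1-b->q3; q2-a->q1; q2-b->q4; q3-a->q5; q3-b->q4; q4-a->q6; q4-b->q4; q5-a->q5; q5-b->q7; q6-a->q6; q6-b->q8; q7-a->q5; q7-b->q9; q8-a->q9; q8-b->q4; q9-a->q9; q9-b->q9

Handle the two conditions separately and then intersect. One (3 states) tracks whether and how much of `bb` has been seen; the other (4 states) tracks partial matches of the forbidden pattern `aba`. Each combined state is a pair, one component from each; accept when both components accept.
10 states suffice.
        a   b  
>  q0   q1  q2 
   q1   q1  q3 
   q2   q1  q4 
   q3   q5  q4 
 * q4   q6  q4 
   q5   q5  q7 
 * q6   q6  q8 
   q7   q5  q9 
 * q8   q9  q4 
   q9   q9  q9 
(> = start, * = accepting)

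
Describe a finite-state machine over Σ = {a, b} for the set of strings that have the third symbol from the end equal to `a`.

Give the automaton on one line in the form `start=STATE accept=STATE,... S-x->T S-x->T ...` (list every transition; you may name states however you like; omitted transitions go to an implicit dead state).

Because acceptance depends on a position counted from the end, the machine has to buffer the most recent 3 symbols. Make each state the string of the last up-to-3 symbols read; on input `x` shift the window left and append `x`. Accept when the buffered window has length 3 and begins with `a`.
With 15 states:
          a    b  
>  S0     S1   S2 
   S1     S3   S4 
   S2     S5   S6 
   S3     S7   S8 
   S4     S9  S10 
   S5    S11  S12 
   S6    S13  S14 
 * S7     S7   S8 
 * S8     S9  S10 
 * S9    S11  S12 
 * S10   S13  S14 
   S11    S7   S8 
   S12    S9  S10 
   S13   S11  S12 
   S14   S13  S14 
(> = start, * = accepting)

start=S0 accept=S7,S8,S9,S10 S0-a->S1 S0-b->S2 S1-a->S3 S1-b->S4 S2-a->S5 S2-b->S6 S3-a->S7 S3-b->S8 S4-a->S9 S4-b->S10 S5-a->S11 S5-b->S12 S6-a->S13 S6-b->S14 S7-a->S7 S7-b->S8 S8-a->S9 S8-b->S10 S9-a->S11 S9-b->S12 S10-a->S13 S10-b->S14 S11-a->S7 S11-b->S8 S12-a->S9 S12-b->S10 S13-a->S11 S13-b->S12 S14-a->S13 S14-b->S14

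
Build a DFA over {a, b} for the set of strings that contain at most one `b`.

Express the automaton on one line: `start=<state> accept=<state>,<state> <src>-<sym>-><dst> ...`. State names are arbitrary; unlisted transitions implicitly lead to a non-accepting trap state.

start=s0 accept=s0,s1 s0-a->s0 s0-b->s1 s1-a->s1 s1-b->s2 s2-a->s2 s2-b->s2

Count `b`s, saturating at 2: state s0 means no `b` yet, s1 means one `b` seen, s2 means more than one. Each `b` increments (capped at s2); other symbols loop. Accept from {s0, s1}.
With 3 states:
        a   b  
>* s0   s0  s1 
 * s1   s1  s2 
   s2   s2  s2 
(> = start, * = accepting)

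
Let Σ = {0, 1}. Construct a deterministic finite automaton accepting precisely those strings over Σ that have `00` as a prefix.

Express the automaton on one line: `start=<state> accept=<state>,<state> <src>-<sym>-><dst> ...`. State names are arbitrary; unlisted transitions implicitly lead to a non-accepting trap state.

Check the first 2 symbols one by one: q0 through q1 record how many have matched `00` so far; any wrong symbol goes to the dead state q3. After all 2 match we enter the accepting sink q2.
        0   1  
>  q0   q1  q3 
   q1   q2  q3 
 * q2   q2  q2 
   q3   q3  q3 
(> = start, * = accepting)

start=q0 accept=q2 q0-0->q1 q0-1->q3 q1-0->q2 q1-1->q3 q2-0->q2 q2-1->q2 q3-0->q3 q3-1->q3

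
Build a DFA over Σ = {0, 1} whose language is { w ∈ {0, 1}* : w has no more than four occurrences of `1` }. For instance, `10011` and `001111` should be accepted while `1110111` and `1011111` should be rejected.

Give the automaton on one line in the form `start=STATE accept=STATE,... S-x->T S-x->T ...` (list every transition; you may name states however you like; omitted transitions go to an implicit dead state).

start=q0 accept=q0,q1,q2,q3,q4 q0-0->q0 q0-1->q1 q1-0->q1 q1-1->q2 q2-0->q2 q2-1->q3 q3-0->q3 q3-1->q4 q4-0->q4 q4-1->q5 q5-0->q5 q5-1->q5

Count `1`s, saturating at 5: states q0 through q4 mean 0 through 4 `1`s seen; q5 means more than 4. Each `1` increments (capped at q5); other symbols loop. Accept from {q0, q1, q2, q3, q4}.
6 states suffice.
        0   1  
>* q0   q0  q1 
 * q1   q1  q2 
 * q2   q2  q3 
 * q3   q3  q4 
 * q4   q4  q5 
   q5   q5  q5 
(> = start, * = accepting)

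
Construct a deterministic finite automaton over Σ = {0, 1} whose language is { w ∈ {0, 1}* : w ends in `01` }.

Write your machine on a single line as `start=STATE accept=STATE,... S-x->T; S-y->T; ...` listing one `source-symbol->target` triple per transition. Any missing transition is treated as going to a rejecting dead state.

start=q0; accept=q2; q0-0->q1; q0-1->q0; q1-0->q1; q1-1->q2; q2-0->q1; q2-1->q0

Let each state record the length of the longest suffix of the input read so far that is also a prefix of `01`. q1 means the last symbol is `0`; q2 means the last 2 symbols are `01`. Accept only at q2, where the string currently ends in `01`.
With 3 states:
        0   1  
>  q0   q1  q0 
   q1   q1  q2 
 * q2   q1  q0 
(> = start, * = accepting)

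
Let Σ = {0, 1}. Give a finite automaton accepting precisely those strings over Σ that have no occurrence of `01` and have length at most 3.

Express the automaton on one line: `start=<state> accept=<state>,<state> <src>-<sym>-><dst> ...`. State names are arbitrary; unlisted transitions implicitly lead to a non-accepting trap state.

Build one automaton per condition and run them in lockstep. The first has 3 states tracking partial matches of the forbidden pattern `01`; the second has 5 states tracking the input length, saturating at 4. A product state is a pair (one from each), accepting exactly when both do. Minimizing collapses redundant product states.
A 7-state machine:
        0   1  
>* S0   S1  S2 
 * S1   S3  S4 
 * S2   S3  S5 
 * S3   S6  S4 
   S4   S4  S4 
 * S5   S6  S6 
 * S6   S4  S4 
(> = start, * = accepting)

start=S0 accept=S0,S1,S2,S3,S5,S6 S0-0->S1 S0-1->S2 S1-0->S3 S1-1->S4 S2-0->S3 S2-1->S5 S3-0->S6 S3-1->S4 S4-0->S4 S4-1->S4 S5-0->S6 S5-1->S6 S6-0->S4 S6-1->S4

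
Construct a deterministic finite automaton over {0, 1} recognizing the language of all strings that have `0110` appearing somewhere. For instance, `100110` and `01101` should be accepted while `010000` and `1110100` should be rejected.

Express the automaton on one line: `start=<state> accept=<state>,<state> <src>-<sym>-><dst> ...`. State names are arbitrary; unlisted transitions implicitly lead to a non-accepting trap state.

States q0..q3 record the length of the longest prefix of `0110` that matches the current input suffix. Reaching q4 means `0110` has been seen, and we stay there forever. Accept from q4.
        0   1  
>  q0   q1  q0 
   q1   q1  q2 
   q2   q1  q3 
   q3   q4  q0 
 * q4   q4  q4 
(> = start, * = accepting)

start=q0 accept=q4 q0-0->q1 q0-1->q0 q1-0->q1 q1-1->q2 q2-0->q1 q2-1->q3 q3-0->q4 q3-1->q0 q4-0->q4 q4-1->q4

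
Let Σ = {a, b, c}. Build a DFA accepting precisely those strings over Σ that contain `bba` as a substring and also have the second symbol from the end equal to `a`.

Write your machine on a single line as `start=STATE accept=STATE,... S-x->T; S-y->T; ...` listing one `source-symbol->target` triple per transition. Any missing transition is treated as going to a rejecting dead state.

Run two small machines in parallel and take their product. The first has 4 states tracking whether and how much of `bba` has been seen; the second has 13 states tracking the last 2 symbols read. A product state is a pair (one from each), accepting exactly when both do. Minimizing collapses redundant product states.
A 7-state machine:
        a   b   c  
>  q0   q0  q1  q0 
   q1   q0  q2  q0 
   q2   q3  q2  q0 
   q3   q4  q5  q5 
 * q4   q4  q5  q5 
 * q5   q3  q6  q6 
   q6   q3  q6  q6 
(> = start, * = accepting)

start=q0; accept=q4,q5; q0-a->q0; q0-b->q1; q0-c->q0; q1-a->q0; q1-b->q2; q1-c->q0; q2-a->q3; q2-b->q2; q2-c->q0; q3-a->q4; q3-b->q5; q3-c->q5; q4-a->q4; q4-b->q5; q4-c->q5; q5-a->q3; q5-b->q6; q5-c->q6; q6-a->q3; q6-b->q6; q6-c->q6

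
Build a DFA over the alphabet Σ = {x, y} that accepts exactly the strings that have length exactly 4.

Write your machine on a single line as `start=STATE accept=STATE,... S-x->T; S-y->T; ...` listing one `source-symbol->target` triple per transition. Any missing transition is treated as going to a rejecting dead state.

Count input length up to 5: every symbol moves from A toward F, which means 'more than 4' and absorbs. Accept from {E}.
6 states suffice.
       x  y 
>  A   B  B 
   B   C  C 
   C   D  D 
   D   E  E 
 * E   F  F 
   F   F  F 
(> = start, * = accepting)

start=A; accept=E; A-x->B; A-y->B; B-x->C; B-y->C; C-x->D; C-y->D; D-x->E; D-y->E; E-x->F; E-y->F; F-x->F; F-y->F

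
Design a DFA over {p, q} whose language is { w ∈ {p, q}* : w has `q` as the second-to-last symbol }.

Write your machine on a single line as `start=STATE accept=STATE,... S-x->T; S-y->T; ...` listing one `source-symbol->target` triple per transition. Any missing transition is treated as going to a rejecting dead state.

A DFA must remember the last 2 symbols (since which symbol is second-to-last isn't known until the input ends). Use one state per possible window of the last ≤2 symbols; accept from those whose window starts with `q`.
7 states suffice.
        p   q  
>  S0   S1  S2 
   S1   S3  S4 
   S2   S5  S6 
   S3   S3  S4 
   S4   S5  S6 
 * S5   S3  S4 
 * S6   S5  S6 
(> = start, * = accepting)

start=S0; accept=S5,S6; S0-p->S1; S0-q->S2; S1-p->S3; S1-q->S4; S2-p->S5; S2-q->S6; S3-p->S3; S3-q->S4; S4-p->S5; S4-q->S6; S5-p->S3; S5-q->S4; S6-p->S5; S6-q->S6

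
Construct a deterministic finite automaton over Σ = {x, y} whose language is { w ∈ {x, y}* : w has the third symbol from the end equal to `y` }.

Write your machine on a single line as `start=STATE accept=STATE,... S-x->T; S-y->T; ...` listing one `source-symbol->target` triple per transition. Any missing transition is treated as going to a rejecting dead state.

A DFA must remember the last 3 symbols (since which symbol is third-to-last isn't known until the input ends). Use one state per possible window of the last ≤3 symbols; accept from those whose window starts with `y`.
With 15 states:
          x    y  
>  S0     S1   S2 
   S1     S3   S4 
   S2     S5   S6 
   S3     S7   S8 
   S4     S9  S10 
   S5    S11  S12 
   S6    S13  S14 
   S7     S7   S8 
   S8     S9  S10 
   S9    S11  S12 
   S10   S13  S14 
 * S11    S7   S8 
 * S12    S9  S10 
 * S13   S11  S12 
 * S14   S13  S14 
(> = start, * = accepting)

start=S0; accept=S11,S12,S13,S14; S0-x->S1; S0-y->S2; S1-x->S3; S1-y->S4; S2-x->S5; S2-y->S6; S3-x->S7; S3-y->S8; S4-x->S9; S4-y->S10; S5-x->S11; S5-y->S12; S6-x->S13; S6-y->S14; S7-x->S7; S7-y->S8; S8-x->S9; S8-y->S10; S9-x->S11; S9-y->S12; S10-x->S13; S10-y->S14; S11-x->S7; S11-y->S8; S12-x->S9; S12-y->S10; S13-x->S11; S13-y->S12; S14-x->S13; S14-y->S14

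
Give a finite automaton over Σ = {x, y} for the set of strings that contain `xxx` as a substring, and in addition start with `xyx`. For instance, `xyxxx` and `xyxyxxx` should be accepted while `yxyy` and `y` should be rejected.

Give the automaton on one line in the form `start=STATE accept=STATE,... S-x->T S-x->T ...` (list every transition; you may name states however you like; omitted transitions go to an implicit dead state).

start=q0 accept=q7 q0-x->q1 q0-y->q2 q1-x->q2 q1-y->q3 q2-x->q2 q2-y->q2 q3-x->q4 q3-y->q2 q4-x->q5 q4-y->q6 q5-x->q7 q5-y->q6 q6-x->q4 q6-y->q6 q7-x->q7 q7-y->q7

Build one automaton per condition and run them in lockstep. One (4 states) tracks whether and how much of `xxx` has been seen; the other (5 states) tracks whether the input so far still matches the prefix `xyx`. Each combined state is a pair, one component from each; accept when both components accept. Minimizing collapses redundant product states.
        x   y  
>  q0   q1  q2 
   q1   q2  q3 
   q2   q2  q2 
   q3   q4  q2 
   q4   q5  q6 
   q5   q7  q6 
   q6   q4  q6 
 * q7   q7  q7 
(> = start, * = accepting)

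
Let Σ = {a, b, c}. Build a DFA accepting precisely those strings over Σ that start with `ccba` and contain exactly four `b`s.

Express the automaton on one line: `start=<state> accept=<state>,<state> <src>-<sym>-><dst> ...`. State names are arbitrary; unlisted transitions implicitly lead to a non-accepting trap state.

start=s0 accept=s13 s0-a->s1 s0-b->s2 s0-c->s3 s1-a->s1 s1-b->s2 s1-c->s1 s2-a->s2 s2-b->s4 s2-c->s2 s3-a->s1 s3-b->s2 s3-c->s5 s4-a->s4 s4-b->s6 s4-c->s4 s5-a->s1 s5-b->s7 s5-c->s1 s6-a->s6 s6-b->s8 s6-c->s6 s7-a->s9 s7-b->s4 s7-c->s2 s8-a->s8 s8-b->s10 s8-c->s8 s9-a->s9 s9-b->s11 s9-c->s9 s10-a->s10 s10-b->s10 s10-c->s10 s11-a->s11 s11-b->s12 s11-c->s11 s12-a->s12 s12-b->s13 s12-c->s12 s13-a->s13 s13-b->s14 s13-c->s13 s14-a->s14 s14-b->s14 s14-c->s14

Handle the two conditions separately and then intersect. The first has 6 states tracking whether the input so far still matches the prefix `ccba`; the second has 6 states tracking the count of `b`s, saturating at 5. A product state is a pair (one from each), accepting exactly when both do.
With 15 states:
          a    b    c  
>  s0     s1   s2   s3 
   s1     s1   s2   s1 
   s2     s2   s4   s2 
   s3     s1   s2   s5 
   s4     s4   s6   s4 
   s5     s1   s7   s1 
   s6     s6   s8   s6 
   s7     s9   s4   s2 
   s8     s8  s10   s8 
   s9     s9  s11   s9 
   s10   s10  s10  s10 
   s11   s11  s12  s11 
   s12   s12  s13  s12 
 * s13   s13  s14  s13 
   s14   s14  s14  s14 
(> = start, * = accepting)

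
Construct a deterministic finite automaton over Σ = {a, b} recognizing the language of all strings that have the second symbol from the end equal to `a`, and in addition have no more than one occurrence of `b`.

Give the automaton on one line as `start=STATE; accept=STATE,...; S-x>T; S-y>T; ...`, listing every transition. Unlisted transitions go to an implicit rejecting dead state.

Run two small machines in parallel and take their product. One (7 states) tracks the last 2 symbols read; the other (3 states) tracks the count of `b`s, saturating at 2. Each combined state is a pair, one component from each; accept when both components accept. Minimizing collapses redundant product states.
With 8 states:
        a   b  
>  q0   q1  q2 
   q1   q3  q4 
   q2   q5  q6 
 * q3   q3  q4 
 * q4   q5  q6 
   q5   q7  q6 
   q6   q6  q6 
 * q7   q7  q6 
(> = start, * = accepting)

start=q0; accept=q3,q4,q7; q0-a>q1; q0-b>q2; q1-a>q3; q1-b>q4; q2-a>q5; q2-b>q6; q3-a>q3; q3-b>q4; q4-a>q5; q4-b>q6; q5-a>q7; q5-b>q6; q6-a>q6; q6-b>q6; q7-a>q7; q7-b>q6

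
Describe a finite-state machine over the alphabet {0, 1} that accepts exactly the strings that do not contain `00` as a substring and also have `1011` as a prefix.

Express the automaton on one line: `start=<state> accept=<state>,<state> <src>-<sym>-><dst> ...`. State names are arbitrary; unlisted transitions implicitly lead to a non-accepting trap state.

start=A accept=F,G A-0->B A-1->C B-0->B B-1->B C-0->D C-1->B D-0->B D-1->E E-0->B E-1->F F-0->G F-1->F G-0->B G-1->F

Build one automaton per condition and run them in lockstep. One (3 states) tracks partial matches of the forbidden pattern `00`; the other (6 states) tracks whether the input so far still matches the prefix `1011`. Each combined state is a pair, one component from each; accept when both components accept. After merging equivalent states the machine shrinks.
7 states suffice.
       0  1 
>  A   B  C 
   B   B  B 
   C   D  B 
   D   B  E 
   E   B  F 
 * F   G  F 
 * G   B  F 
(> = start, * = accepting)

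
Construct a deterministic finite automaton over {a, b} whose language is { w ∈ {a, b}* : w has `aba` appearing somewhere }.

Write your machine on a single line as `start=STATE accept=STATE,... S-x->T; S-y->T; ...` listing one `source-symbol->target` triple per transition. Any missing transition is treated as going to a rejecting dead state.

start=q0; accept=q3; q0-a->q1; q0-b->q0; q1-a->q1; q1-b->q2; q2-a->q3; q2-b->q0; q3-a->q3; q3-b->q3

States q0..q2 record the length of the longest prefix of `aba` that matches the current input suffix. Reaching q3 means `aba` has been seen, and we stay there forever. Accept from q3.
4 states suffice.
        a   b  
>  q0   q1  q0 
   q1   q1  q2 
   q2   q3  q0 
 * q3   q3  q3 
(> = start, * = accepting)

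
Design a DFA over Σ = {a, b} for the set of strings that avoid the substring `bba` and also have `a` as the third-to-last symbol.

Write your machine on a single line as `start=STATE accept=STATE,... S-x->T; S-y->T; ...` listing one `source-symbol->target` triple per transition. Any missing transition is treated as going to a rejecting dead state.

start=S0; accept=S6,S7,S8,S9; S0-a->S1; S0-b->S2; S1-a->S3; S1-b->S4; S2-a->S1; S2-b->S5; S3-a->S6; S3-b->S7; S4-a->S8; S4-b->S9; S5-a->S5; S5-b->S5; S6-a->S6; S6-b->S7; S7-a->S8; S7-b->S9; S8-a->S3; S8-b->S4; S9-a->S5; S9-b->S5

Handle the two conditions separately and then intersect. One (4 states) tracks partial matches of the forbidden pattern `bba`; the other (15 states) tracks the last 3 symbols read. Each combined state is a pair, one component from each; accept when both components accept. Minimizing collapses redundant product states.
        a   b  
>  S0   S1  S2 
   S1   S3  S4 
   S2   S1  S5 
   S3   S6  S7 
   S4   S8  S9 
   S5   S5  S5 
 * S6   S6  S7 
 * S7   S8  S9 
 * S8   S3  S4 
 * S9   S5  S5 
(> = start, * = accepting)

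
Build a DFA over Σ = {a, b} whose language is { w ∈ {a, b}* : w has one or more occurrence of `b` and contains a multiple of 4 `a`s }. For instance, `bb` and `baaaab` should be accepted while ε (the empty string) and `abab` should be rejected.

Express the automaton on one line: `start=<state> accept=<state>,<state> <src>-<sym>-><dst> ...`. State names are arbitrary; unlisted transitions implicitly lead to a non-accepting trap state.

Run two small machines in parallel and take their product. The first has 3 states tracking the count of `b`s, saturating at 2; the second has 4 states tracking the count of `a`s modulo 4. A product state is a pair (one from each), accepting exactly when both do. Equivalent product states are then merged.
With 8 states:
        a   b  
>  q0   q1  q2 
   q1   q3  q4 
 * q2   q4  q2 
   q3   q5  q6 
   q4   q6  q4 
   q5   q0  q7 
   q6   q7  q6 
   q7   q2  q7 
(> = start, * = accepting)

start=q0 accept=q2 q0-a->q1 q0-b->q2 q1-a->q3 q1-b->q4 q2-a->q4 q2-b->q2 q3-a->q5 q3-b->q6 q4-a->q6 q4-b->q4 q5-a->q0 q5-b->q7 q6-a->q7 q6-b->q6 q7-a->q2 q7-b->q7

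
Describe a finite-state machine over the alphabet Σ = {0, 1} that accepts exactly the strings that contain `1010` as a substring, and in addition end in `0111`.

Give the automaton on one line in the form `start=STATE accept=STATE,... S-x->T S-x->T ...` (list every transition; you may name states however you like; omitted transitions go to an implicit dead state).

Handle the two conditions separately and then intersect. The first has 5 states tracking whether and how much of `1010` has been seen; the second has 5 states tracking how much of the suffix `0111` has currently been matched. A product state is a pair (one from each), accepting exactly when both do. Minimizing collapses redundant product states.
A 9-state machine:
       0  1 
>  A   A  B 
   B   C  B 
   C   A  D 
   D   E  B 
   E   E  F 
   F   E  G 
   G   E  H 
 * H   E  I 
   I   E  I 
(> = start, * = accepting)

start=A accept=H A-0->A A-1->B B-0->C B-1->B C-0->A C-1->D D-0->E D-1->B E-0->E E-1->F F-0->E F-1->G G-0->E G-1->H H-0->E H-1->I I-0->E I-1->I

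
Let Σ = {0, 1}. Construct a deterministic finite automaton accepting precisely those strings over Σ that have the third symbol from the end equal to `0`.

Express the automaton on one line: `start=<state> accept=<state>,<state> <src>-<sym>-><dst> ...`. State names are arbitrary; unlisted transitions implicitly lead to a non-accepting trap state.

A DFA must remember the last 3 symbols (since which symbol is third-to-last isn't known until the input ends). Use one state per possible window of the last ≤3 symbols; accept from those whose window starts with `0`.
With 15 states:
          0    1  
>  S0     S1   S2 
   S1     S3   S4 
   S2     S5   S6 
   S3     S7   S8 
   S4     S9  S10 
   S5    S11  S12 
   S6    S13  S14 
 * S7     S7   S8 
 * S8     S9  S10 
 * S9    S11  S12 
 * S10   S13  S14 
   S11    S7   S8 
   S12    S9  S10 
   S13   S11  S12 
   S14   S13  S14 
(> = start, * = accepting)

start=S0 accept=S7,S8,S9,S10 S0-0->S1 S0-1->S2 S1-0->S3 S1-1->S4 S2-0->S5 S2-1->S6 S3-0->S7 S3-1->S8 S4-0->S9 S4-1->S10 S5-0->S11 S5-1->S12 S6-0->S13 S6-1->S14 S7-0->S7 S7-1->S8 S8-0->S9 S8-1->S10 S9-0->S11 S9-1->S12 S10-0->S13 S10-1->S14 S11-0->S7 S11-1->S8 S12-0->S9 S12-1->S10 S13-0->S11 S13-1->S12 S14-0->S13 S14-1->S14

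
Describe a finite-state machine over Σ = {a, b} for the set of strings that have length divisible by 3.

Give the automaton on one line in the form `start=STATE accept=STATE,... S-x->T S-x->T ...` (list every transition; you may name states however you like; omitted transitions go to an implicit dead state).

start=q0 accept=q0 q0-a->q1 q0-b->q1 q1-a->q2 q1-b->q2 q2-a->q0 q2-b->q0

Count input length modulo 3: every symbol advances one step around the cycle q0 → q1 → q2 → q0. Accept at q0.
With 3 states:
        a   b  
>* q0   q1  q1 
   q1   q2  q2 
   q2   q0  q0 
(> = start, * = accepting)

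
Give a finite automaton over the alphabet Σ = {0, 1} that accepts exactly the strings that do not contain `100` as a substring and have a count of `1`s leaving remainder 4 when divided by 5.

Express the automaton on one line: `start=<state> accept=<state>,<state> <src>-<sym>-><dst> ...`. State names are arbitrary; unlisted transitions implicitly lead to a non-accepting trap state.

Handle the two conditions separately and then intersect. One (4 states) tracks partial matches of the forbidden pattern `100`; the other (5 states) tracks the count of `1`s modulo 5. Each combined state is a pair, one component from each; accept when both components accept.
          0    1  
>  S0     S0   S1 
   S1     S2   S3 
   S2     S4   S3 
   S3     S5   S6 
   S4     S4   S7 
   S5     S7   S6 
   S6     S8   S9 
   S7     S7  S10 
   S8    S10   S9 
 * S9    S11  S12 
   S10   S10  S13 
 * S11   S13  S12 
   S12   S14   S1 
   S13   S13  S15 
   S14   S15   S1 
   S15   S15   S4 
(> = start, * = accepting)

start=S0 accept=S9,S11 S0-0->S0 S0-1->S1 S1-0->S2 S1-1->S3 S2-0->S4 S2-1->S3 S3-0->S5 S3-1->S6 S4-0->S4 S4-1->S7 S5-0->S7 S5-1->S6 S6-0->S8 S6-1->S9 S7-0->S7 S7-1->S10 S8-0->S10 S8-1->S9 S9-0->S11 S9-1->S12 S10-0->S10 S10-1->S13 S11-0->S13 S11-1->S12 S12-0->S14 S12-1->S1 S13-0->S13 S13-1->S15 S14-0->S15 S14-1->S1 S15-0->S15 S15-1->S4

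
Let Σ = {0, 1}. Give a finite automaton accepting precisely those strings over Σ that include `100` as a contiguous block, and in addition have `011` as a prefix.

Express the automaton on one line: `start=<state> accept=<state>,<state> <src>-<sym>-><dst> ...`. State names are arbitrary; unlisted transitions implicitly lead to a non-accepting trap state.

start=S0 accept=S9 S0-0->S1 S0-1->S2 S1-0->S3 S1-1->S4 S2-0->S5 S2-1->S2 S3-0->S3 S3-1->S2 S4-0->S5 S4-1->S6 S5-0->S7 S5-1->S2 S6-0->S8 S6-1->S6 S7-0->S7 S7-1->S7 S8-0->S9 S8-1->S6 S9-0->S9 S9-1->S9

Run two small machines in parallel and take their product. The first has 4 states tracking whether and how much of `100` has been seen; the second has 5 states tracking whether the input so far still matches the prefix `011`. A product state is a pair (one from each), accepting exactly when both do.
        0   1  
>  S0   S1  S2 
   S1   S3  S4 
   S2   S5  S2 
   S3   S3  S2 
   S4   S5  S6 
   S5   S7  S2 
   S6   S8  S6 
   S7   S7  S7 
   S8   S9  S6 
 * S9   S9  S9 
(> = start, * = accepting)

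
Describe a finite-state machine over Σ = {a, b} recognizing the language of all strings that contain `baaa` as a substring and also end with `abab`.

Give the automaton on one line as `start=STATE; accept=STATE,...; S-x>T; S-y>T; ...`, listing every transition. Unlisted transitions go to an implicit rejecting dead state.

start=s0; accept=s8; s0-a>s0; s0-b>s1; s1-a>s2; s1-b>s1; s2-a>s3; s2-b>s1; s3-a>s4; s3-b>s1; s4-a>s4; s4-b>s5; s5-a>s6; s5-b>s7; s6-a>s4; s6-b>s8; s7-a>s4; s7-b>s7; s8-a>s6; s8-b>s7

Build one automaton per condition and run them in lockstep. The first has 5 states tracking whether and how much of `baaa` has been seen; the second has 5 states tracking how much of the suffix `abab` has currently been matched. A product state is a pair (one from each), accepting exactly when both do. After merging equivalent states the machine shrinks.
With 9 states:
        a   b  
>  s0   s0  s1 
   s1   s2  s1 
   s2   s3  s1 
   s3   s4  s1 
   s4   s4  s5 
   s5   s6  s7 
   s6   s4  s8 
   s7   s4  s7 
 * s8   s6  s7 
(> = start, * = accepting)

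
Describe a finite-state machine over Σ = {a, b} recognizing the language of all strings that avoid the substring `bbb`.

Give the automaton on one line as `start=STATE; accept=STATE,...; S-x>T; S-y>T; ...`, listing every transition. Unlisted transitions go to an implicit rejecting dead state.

Track partial matches of the forbidden pattern `bbb`. State q3 is a dead state reached once `bbb` has occurred; every other state accepts. q0 means no part of `bbb` is currently matched.
4 states suffice.
        a   b  
>* q0   q0  q1 
 * q1   q0  q2 
 * q2   q0  q3 
   q3   q3  q3 
(> = start, * = accepting)

start=q0; accept=q0,q1,q2; q0-a>q0; q0-b>q1; q1-a>q0; q1-b>q2; q2-a>q0; q2-b>q3; q3-a>q3; q3-b>q3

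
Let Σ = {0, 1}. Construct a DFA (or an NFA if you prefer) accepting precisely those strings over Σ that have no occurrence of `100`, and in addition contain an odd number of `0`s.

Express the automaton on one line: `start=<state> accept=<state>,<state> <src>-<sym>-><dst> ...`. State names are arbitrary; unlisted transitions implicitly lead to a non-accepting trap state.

start=A accept=B,D,E A-0->B A-1->C B-0->A B-1->D C-0->E C-1->C D-0->F D-1->D E-0->G E-1->D F-0->G F-1->C G-0->G G-1->G

Handle the two conditions separately and then intersect. The first has 4 states tracking partial matches of the forbidden pattern `100`; the second has 2 states tracking the count of `0`s modulo 2. A product state is a pair (one from each), accepting exactly when both do. After merging equivalent states the machine shrinks.
With 7 states:
       0  1 
>  A   B  C 
 * B   A  D 
   C   E  C 
 * D   F  D 
 * E   G  D 
   F   G  C 
   G   G  G 
(> = start, * = accepting)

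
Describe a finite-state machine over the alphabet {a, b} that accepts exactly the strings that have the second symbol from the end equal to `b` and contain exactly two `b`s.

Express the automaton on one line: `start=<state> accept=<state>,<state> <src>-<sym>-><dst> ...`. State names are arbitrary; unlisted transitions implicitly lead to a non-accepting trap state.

start=s0 accept=s3,s5 s0-a->s0 s0-b->s1 s1-a->s2 s1-b->s3 s2-a->s2 s2-b->s4 s3-a->s5 s3-b->s6 s4-a->s5 s4-b->s6 s5-a->s6 s5-b->s6 s6-a->s6 s6-b->s6

Run two small machines in parallel and take their product. One (7 states) tracks the last 2 symbols read; the other (4 states) tracks the count of `b`s, saturating at 3. Each combined state is a pair, one component from each; accept when both components accept. Minimizing collapses redundant product states.
7 states suffice.
        a   b  
>  s0   s0  s1 
   s1   s2  s3 
   s2   s2  s4 
 * s3   s5  s6 
   s4   s5  s6 
 * s5   s6  s6 
   s6   s6  s6 
(> = start, * = accepting)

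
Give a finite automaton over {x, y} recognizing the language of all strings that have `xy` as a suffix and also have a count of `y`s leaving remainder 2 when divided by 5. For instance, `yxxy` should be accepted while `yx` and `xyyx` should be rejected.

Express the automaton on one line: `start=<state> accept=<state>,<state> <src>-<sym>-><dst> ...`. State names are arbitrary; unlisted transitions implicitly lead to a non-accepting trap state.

Handle the two conditions separately and then intersect. The first has 3 states tracking how much of the suffix `xy` has currently been matched; the second has 5 states tracking the count of `y`s modulo 5. A product state is a pair (one from each), accepting exactly when both do.
15 states suffice.
       x  y 
>  A   B  C 
   B   B  D 
   C   E  F 
   D   E  F 
   E   E  G 
   F   H  I 
 * G   H  I 
   H   H  J 
   I   K  L 
   J   K  L 
   K   K  M 
   L   N  A 
   M   N  A 
   N   N  O 
   O   B  C 
(> = start, * = accepting)

start=A accept=G A-x->B A-y->C B-x->B B-y->D C-x->E C-y->F D-x->E D-y->F E-x->E E-y->G F-x->H F-y->I G-x->H G-y->I H-x->H H-y->J I-x->K I-y->L J-x->K J-y->L K-x->K K-y->M L-x->N L-y->A M-x->N M-y->A N-x->N N-y->O O-x->B O-y->C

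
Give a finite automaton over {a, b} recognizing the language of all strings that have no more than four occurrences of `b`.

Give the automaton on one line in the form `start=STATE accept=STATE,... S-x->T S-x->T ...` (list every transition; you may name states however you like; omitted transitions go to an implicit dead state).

Count `b`s, saturating at 5: states s0 through s4 mean 0 through 4 `b`s seen; s5 means more than 4. Each `b` increments (capped at s5); other symbols loop. Accept from {s0, s1, s2, s3, s4}.
6 states suffice.
        a   b  
>* s0   s0  s1 
 * s1   s1  s2 
 * s2   s2  s3 
 * s3   s3  s4 
 * s4   s4  s5 
   s5   s5  s5 
(> = start, * = accepting)

start=s0 accept=s0,s1,s2,s3,s4 s0-a->s0 s0-b->s1 s1-a->s1 s1-b->s2 s2-a->s2 s2-b->s3 s3-a->s3 s3-b->s4 s4-a->s4 s4-b->s5 s5-a->s5 s5-b->s5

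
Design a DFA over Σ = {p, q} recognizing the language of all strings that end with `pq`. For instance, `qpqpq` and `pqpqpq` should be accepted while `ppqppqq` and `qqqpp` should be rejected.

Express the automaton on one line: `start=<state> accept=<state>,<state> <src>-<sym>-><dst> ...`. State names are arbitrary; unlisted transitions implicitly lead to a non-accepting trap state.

Let each state record the length of the longest suffix of the input read so far that is also a prefix of `pq`. S1 means the last symbol is `p`; S2 means the last 2 symbols are `pq`. Accept only at S2, where the string currently ends in `pq`.
A 3-state machine:
        p   q  
>  S0   S1  S0 
   S1   S1  S2 
 * S2   S1  S0 
(> = start, * = accepting)

start=S0 accept=S2 S0-p->S1 S0-q->S0 S1-p->S1 S1-q->S2 S2-p->S1 S2-q->S0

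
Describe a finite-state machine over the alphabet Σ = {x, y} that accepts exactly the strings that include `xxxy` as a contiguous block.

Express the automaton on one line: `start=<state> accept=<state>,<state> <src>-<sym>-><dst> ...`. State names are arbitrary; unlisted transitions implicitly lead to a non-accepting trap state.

start=S0 accept=S4 S0-x->S1 S0-y->S0 S1-x->S2 S1-y->S0 S2-x->S3 S2-y->S0 S3-x->S3 S3-y->S4 S4-x->S4 S4-y->S4

Track how much of `xxxy` has been matched so far: state S0 is no progress, S4 is the absorbing accept state reached once `xxxy` has occurred. Intermediate states record partial matches; on a mismatch, fall back to the longest reusable overlap.
5 states suffice.
        x   y  
>  S0   S1  S0 
   S1   S2  S0 
   S2   S3  S0 
   S3   S3  S4 
 * S4   S4  S4 
(> = start, * = accepting)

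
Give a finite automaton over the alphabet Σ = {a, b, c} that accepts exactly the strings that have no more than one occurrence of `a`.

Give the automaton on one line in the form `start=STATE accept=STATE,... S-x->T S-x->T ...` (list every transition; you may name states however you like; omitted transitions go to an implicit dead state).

Only the number of `a`s matters, and only up to 2. Make a chain q0 → q1 → q2 advanced by each `a` (with q2 absorbing); every other symbol self-loops. The accepting set is {q0, q1}.
3 states suffice.
        a   b   c  
>* q0   q1  q0  q0 
 * q1   q2  q1  q1 
   q2   q2  q2  q2 
(> = start, * = accepting)

start=q0 accept=q0,q1 q0-a->q1 q0-b->q0 q0-c->q0 q1-a->q2 q1-b->q1 q1-c->q1 q2-a->q2 q2-b->q2 q2-c->q2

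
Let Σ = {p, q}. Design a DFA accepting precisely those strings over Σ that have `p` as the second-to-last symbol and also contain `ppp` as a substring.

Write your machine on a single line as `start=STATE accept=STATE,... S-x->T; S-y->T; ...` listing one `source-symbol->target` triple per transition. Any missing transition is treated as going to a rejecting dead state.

Run two small machines in parallel and take their product. The first has 7 states tracking the last 2 symbols read; the second has 4 states tracking whether and how much of `ppp` has been seen. A product state is a pair (one from each), accepting exactly when both do. Minimizing collapses redundant product states.
        p   q  
>  S0   S1  S0 
   S1   S2  S0 
   S2   S3  S0 
 * S3   S3  S4 
 * S4   S5  S6 
   S5   S3  S4 
   S6   S5  S6 
(> = start, * = accepting)

start=S0; accept=S3,S4; S0-p->S1; S0-q->S0; S1-p->S2; S1-q->S0; S2-p->S3; S2-q->S0; S3-p->S3; S3-q->S4; S4-p->S5; S4-q->S6; S5-p->S3; S5-q->S4; S6-p->S5; S6-q->S6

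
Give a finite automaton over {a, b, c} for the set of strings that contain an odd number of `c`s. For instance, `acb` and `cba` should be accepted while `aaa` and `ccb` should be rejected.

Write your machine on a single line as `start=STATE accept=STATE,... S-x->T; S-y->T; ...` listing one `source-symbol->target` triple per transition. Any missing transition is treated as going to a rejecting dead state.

start=s0; accept=s1; s0-a->s0; s0-b->s0; s0-c->s1; s1-a->s1; s1-b->s1; s1-c->s0

The only thing that matters is how many `c`s have appeared, reduced mod 2. Use one state per residue: s0 for 0, …, s1 for 1. Reading `c` moves to the next residue; anything else stays put. s1 is accepting.
A 2-state machine:
        a   b   c  
>  s0   s0  s0  s1 
 * s1   s1  s1  s0 
(> = start, * = accepting)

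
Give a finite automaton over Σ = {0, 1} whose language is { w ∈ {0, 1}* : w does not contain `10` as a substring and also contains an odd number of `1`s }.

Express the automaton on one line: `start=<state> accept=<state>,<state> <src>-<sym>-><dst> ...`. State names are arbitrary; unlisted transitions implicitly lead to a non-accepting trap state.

Build one automaton per condition and run them in lockstep. The first has 3 states tracking partial matches of the forbidden pattern `10`; the second has 2 states tracking the count of `1`s modulo 2. A product state is a pair (one from each), accepting exactly when both do. Minimizing collapses redundant product states.
4 states suffice.
        0   1  
>  S0   S0  S1 
 * S1   S2  S3 
   S2   S2  S2 
   S3   S2  S1 
(> = start, * = accepting)

start=S0 accept=S1 S0-0->S0 S0-1->S1 S1-0->S2 S1-1->S3 S2-0->S2 S2-1->S2 S3-0->S2 S3-1->S1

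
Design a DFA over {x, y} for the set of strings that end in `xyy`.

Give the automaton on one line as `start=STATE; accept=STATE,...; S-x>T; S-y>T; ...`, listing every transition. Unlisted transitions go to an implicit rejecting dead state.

Let each state record the length of the longest suffix of the input read so far that is also a prefix of `xyy`. s1 means the last symbol is `x`; s2 means the last 2 symbols are `xy`; s3 means the last 3 symbols are `xyy`. Accept only at s3, where the string currently ends in `xyy`.
        x   y  
>  s0   s1  s0 
   s1   s1  s2 
   s2   s1  s3 
 * s3   s1  s0 
(> = start, * = accepting)

start=s0; accept=s3; s0-x>s1; s0-y>s0; s1-x>s1; s1-y>s2; s2-x>s1; s2-y>s3; s3-x>s1; s3-y>s0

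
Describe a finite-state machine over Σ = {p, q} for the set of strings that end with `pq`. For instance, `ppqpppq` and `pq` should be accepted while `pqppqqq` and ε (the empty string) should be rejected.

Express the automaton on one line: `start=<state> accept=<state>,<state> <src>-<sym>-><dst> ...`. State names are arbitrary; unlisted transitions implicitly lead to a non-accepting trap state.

start=S0 accept=S2 S0-p->S1 S0-q->S0 S1-p->S1 S1-q->S2 S2-p->S1 S2-q->S0

Let each state record the length of the longest suffix of the input read so far that is also a prefix of `pq`. S1 means the last symbol is `p`; S2 means the last 2 symbols are `pq`. Accept only at S2, where the string currently ends in `pq`.
A 3-state machine:
        p   q  
>  S0   S1  S0 
   S1   S1  S2 
 * S2   S1  S0 
(> = start, * = accepting)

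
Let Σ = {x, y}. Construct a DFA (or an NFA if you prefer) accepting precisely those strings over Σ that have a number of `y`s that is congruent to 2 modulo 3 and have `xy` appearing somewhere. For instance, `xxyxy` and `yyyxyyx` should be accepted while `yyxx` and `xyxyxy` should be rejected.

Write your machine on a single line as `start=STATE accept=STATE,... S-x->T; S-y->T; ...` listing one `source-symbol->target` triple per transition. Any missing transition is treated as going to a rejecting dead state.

Handle the two conditions separately and then intersect. The first has 3 states tracking the count of `y`s modulo 3; the second has 3 states tracking whether and how much of `xy` has been seen. A product state is a pair (one from each), accepting exactly when both do. After merging equivalent states the machine shrinks.
A 7-state machine:
        x   y  
>  s0   s1  s2 
   s1   s1  s3 
   s2   s3  s4 
   s3   s3  s5 
   s4   s6  s0 
 * s5   s5  s1 
   s6   s6  s1 
(> = start, * = accepting)

start=s0; accept=s5; s0-x->s1; s0-y->s2; s1-x->s1; s1-y->s3; s2-x->s3; s2-y->s4; s3-x->s3; s3-y->s5; s4-x->s6; s4-y->s0; s5-x->s5; s5-y->s1; s6-x->s6; s6-y->s1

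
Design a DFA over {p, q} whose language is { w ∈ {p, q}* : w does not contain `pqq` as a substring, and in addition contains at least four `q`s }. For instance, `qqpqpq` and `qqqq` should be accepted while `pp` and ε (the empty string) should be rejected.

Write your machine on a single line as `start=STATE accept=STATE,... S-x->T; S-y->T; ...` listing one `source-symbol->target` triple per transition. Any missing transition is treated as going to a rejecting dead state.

start=s0; accept=s12,s13,s14; s0-p->s1; s0-q->s2; s1-p->s1; s1-q->s3; s2-p->s4; s2-q->s5; s3-p->s4; s3-q->s6; s4-p->s4; s4-q->s7; s5-p->s8; s5-q->s9; s6-p->s6; s6-q->s6; s7-p->s8; s7-q->s6; s8-p->s8; s8-q->s10; s9-p->s11; s9-q->s12; s10-p->s11; s10-q->s6; s11-p->s11; s11-q->s13; s12-p->s14; s12-q->s12; s13-p->s14; s13-q->s6; s14-p->s14; s14-q->s13

Build one automaton per condition and run them in lockstep. One (4 states) tracks partial matches of the forbidden pattern `pqq`; the other (6 states) tracks the count of `q`s, saturating at 5. Each combined state is a pair, one component from each; accept when both components accept. Equivalent product states are then merged.
15 states suffice.
          p    q  
>  s0     s1   s2 
   s1     s1   s3 
   s2     s4   s5 
   s3     s4   s6 
   s4     s4   s7 
   s5     s8   s9 
   s6     s6   s6 
   s7     s8   s6 
   s8     s8  s10 
   s9    s11  s12 
   s10   s11   s6 
   s11   s11  s13 
 * s12   s14  s12 
 * s13   s14   s6 
 * s14   s14  s13 
(> = start, * = accepting)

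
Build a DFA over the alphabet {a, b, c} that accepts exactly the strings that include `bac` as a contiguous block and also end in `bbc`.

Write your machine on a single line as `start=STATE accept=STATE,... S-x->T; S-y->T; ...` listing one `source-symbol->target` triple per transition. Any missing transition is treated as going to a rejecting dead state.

start=q0; accept=q8; q0-a->q0; q0-b->q1; q0-c->q0; q1-a->q2; q1-b->q3; q1-c->q0; q2-a->q0; q2-b->q1; q2-c->q4; q3-a->q2; q3-b->q3; q3-c->q5; q4-a->q4; q4-b->q6; q4-c->q4; q5-a->q0; q5-b->q1; q5-c->q0; q6-a->q4; q6-b->q7; q6-c->q4; q7-a->q4; q7-b->q7; q7-c->q8; q8-a->q4; q8-b->q6; q8-c->q4

Run two small machines in parallel and take their product. One (4 states) tracks whether and how much of `bac` has been seen; the other (4 states) tracks how much of the suffix `bbc` has currently been matched. Each combined state is a pair, one component from each; accept when both components accept.
With 9 states:
        a   b   c  
>  q0   q0  q1  q0 
   q1   q2  q3  q0 
   q2   q0  q1  q4 
   q3   q2  q3  q5 
   q4   q4  q6  q4 
   q5   q0  q1  q0 
   q6   q4  q7  q4 
   q7   q4  q7  q8 
 * q8   q4  q6  q4 
(> = start, * = accepting)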